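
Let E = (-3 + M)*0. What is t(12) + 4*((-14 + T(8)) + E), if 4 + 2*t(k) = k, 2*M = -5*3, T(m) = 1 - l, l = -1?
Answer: -44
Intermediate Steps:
T(m) = 2 (T(m) = 1 - 1*(-1) = 1 + 1 = 2)
M = -15/2 (M = (-5*3)/2 = (1/2)*(-15) = -15/2 ≈ -7.5000)
t(k) = -2 + k/2
E = 0 (E = (-3 - 15/2)*0 = -21/2*0 = 0)
t(12) + 4*((-14 + T(8)) + E) = (-2 + (1/2)*12) + 4*((-14 + 2) + 0) = (-2 + 6) + 4*(-12 + 0) = 4 + 4*(-12) = 4 - 48 = -44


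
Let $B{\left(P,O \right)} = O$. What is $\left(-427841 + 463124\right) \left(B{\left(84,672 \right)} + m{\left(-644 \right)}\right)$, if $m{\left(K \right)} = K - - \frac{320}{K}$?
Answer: $\frac{156233124}{161} \approx 9.7039 \cdot 10^{5}$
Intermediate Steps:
$m{\left(K \right)} = K + \frac{320}{K}$
$\left(-427841 + 463124\right) \left(B{\left(84,672 \right)} + m{\left(-644 \right)}\right) = \left(-427841 + 463124\right) \left(672 - \left(644 - \frac{320}{-644}\right)\right) = 35283 \left(672 + \left(-644 + 320 \left(- \frac{1}{644}\right)\right)\right) = 35283 \left(672 - \frac{103764}{161}\right) = 35283 \cdot \frac{4428}{161} = \frac{156233124}{161}$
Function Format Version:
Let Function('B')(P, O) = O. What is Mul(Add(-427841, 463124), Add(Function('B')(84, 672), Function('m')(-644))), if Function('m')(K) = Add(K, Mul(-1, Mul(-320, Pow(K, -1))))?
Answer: Rational(156233124, 161) ≈ 9.7039e+5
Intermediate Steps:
Function('m')(K) = Add(K, Mul(320, Pow(K, -1)))
Mul(Add(-427841, 463124), Add(Function('B')(84, 672), Function('m')(-644))) = Mul(Add(-427841, 463124), Add(672, Add(-644, Mul(320, Pow(-644, -1))))) = Mul(35283, Add(672, Add(-644, Mul(320, Rational(-1, 644))))) = Mul(35283, Add(672, Add(-644, Rational(-80, 161)))) = Mul(35283, Add(672, Rational(-103764, 161))) = Mul(35283, Rational(4428, 161)) = Rational(156233124, 161)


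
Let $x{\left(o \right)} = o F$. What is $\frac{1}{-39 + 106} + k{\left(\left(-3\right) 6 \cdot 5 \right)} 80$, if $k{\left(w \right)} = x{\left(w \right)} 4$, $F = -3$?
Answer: $\frac{5788801}{67} \approx 86400.0$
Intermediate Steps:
$x{\left(o \right)} = - 3 o$ ($x{\left(o \right)} = o \left(-3\right) = - 3 o$)
$k{\left(w \right)} = - 12 w$ ($k{\left(w \right)} = - 3 w 4 = - 12 w$)
$\frac{1}{-39 + 106} + k{\left(\left(-3\right) 6 \cdot 5 \right)} 80 = \frac{1}{-39 + 106} + - 12 \left(-3\right) 6 \cdot 5 \cdot 80 = \frac{1}{67} + - 12 \left(\left(-18\right) 5\right) 80 = \frac{1}{67} + \left(-12\right) \left(-90\right) 80 = \frac{1}{67} + 1080 \cdot 80 = \frac{1}{67} + 86400 = \frac{5788801}{67}$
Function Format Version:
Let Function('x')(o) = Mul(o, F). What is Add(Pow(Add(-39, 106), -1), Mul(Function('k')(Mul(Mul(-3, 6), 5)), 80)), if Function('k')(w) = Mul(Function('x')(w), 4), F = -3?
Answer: Rational(5788801, 67) ≈ 86400.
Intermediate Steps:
Function('x')(o) = Mul(-3, o) (Function('x')(o) = Mul(o, -3) = Mul(-3, o))
Function('k')(w) = Mul(-12, w) (Function('k')(w) = Mul(Mul(-3, w), 4) = Mul(-12, w))
Add(Pow(Add(-39, 106), -1), Mul(Function('k')(Mul(Mul(-3, 6), 5)), 80)) = Add(Pow(Add(-39, 106), -1), Mul(Mul(-12, Mul(Mul(-3, 6), 5)), 80)) = Add(Pow(67, -1), Mul(Mul(-12, Mul(-18, 5)), 80)) = Add(Rational(1, 67), Mul(Mul(-12, -90), 80)) = Add(Rational(1, 67), Mul(1080, 80)) = Add(Rational(1, 67), 86400) = Rational(5788801, 67)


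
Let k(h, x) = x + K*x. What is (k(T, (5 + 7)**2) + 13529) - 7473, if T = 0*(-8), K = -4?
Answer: 5624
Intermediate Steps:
T = 0
k(h, x) = -3*x (k(h, x) = x - 4*x = -3*x)
(k(T, (5 + 7)**2) + 13529) - 7473 = (-3*(5 + 7)**2 + 13529) - 7473 = (-3*12**2 + 13529) - 7473 = (-3*144 + 13529) - 7473 = (-432 + 13529) - 7473 = 13097 - 7473 = 5624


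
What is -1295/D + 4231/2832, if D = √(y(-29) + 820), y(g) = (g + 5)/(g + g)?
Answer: 4231/2832 - 1295*√43123/5948 ≈ -43.718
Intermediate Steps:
y(g) = (5 + g)/(2*g) (y(g) = (5 + g)/((2*g)) = (5 + g)*(1/(2*g)) = (5 + g)/(2*g))
D = 4*√43123/29 (D = √((½)*(5 - 29)/(-29) + 820) = √((½)*(-1/29)*(-24) + 820) = √(12/29 + 820) = √(23792/29) = 4*√43123/29 ≈ 28.643)
-1295/D + 4231/2832 = -1295*√43123/5948 + 4231/2832 = 4231/2832 - 1295*√43123/5948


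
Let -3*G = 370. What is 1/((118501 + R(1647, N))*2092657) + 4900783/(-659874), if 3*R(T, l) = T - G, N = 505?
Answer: -5496109598621507777/740032730541778380 ≈ -7.4268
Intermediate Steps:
G = -370/3 (G = -1/3*370 = -370/3 ≈ -123.33)
R(T, l) = 370/9 + T/3 (R(T, l) = (T - 1*(-370/3))/3 = (T + 370/3)/3 = (370/3 + T)/3 = 370/9 + T/3)
1/((118501 + R(1647, N))*2092657) + 4900783/(-659874) = 1/((118501 + (370/9 + (1/3)*1647))*2092657) + 4900783/(-659874) = (1/2092657)/(118501 + (370/9 + 549)) + 4900783*(-1/659874) = (1/2092657)/(118501 + 5311/9) - 4900783/659874 = (1/2092657)/(1071820/9) - 4900783/659874 = (9/1071820)*(1/2092657) - 4900783/659874 = 9/2242951625740 - 4900783/659874 = -5496109598621507777/740032730541778380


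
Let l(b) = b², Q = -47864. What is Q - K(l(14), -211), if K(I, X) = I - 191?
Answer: -47869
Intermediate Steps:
K(I, X) = -191 + I
Q - K(l(14), -211) = -47864 - (-191 + 14²) = -47864 - (-191 + 196) = -47864 - 1*5 = -47864 - 5 = -47869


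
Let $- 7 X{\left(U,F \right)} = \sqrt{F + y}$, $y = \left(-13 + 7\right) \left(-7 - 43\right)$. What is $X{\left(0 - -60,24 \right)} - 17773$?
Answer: $- \frac{124429}{7} \approx -17776.0$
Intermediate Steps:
$y = 300$ ($y = \left(-6\right) \left(-50\right) = 300$)
$X{\left(U,F \right)} = - \frac{\sqrt{300 + F}}{7}$ ($X{\left(U,F \right)} = - \frac{\sqrt{F + 300}}{7} = - \frac{\sqrt{300 + F}}{7}$)
$X{\left(0 - -60,24 \right)} - 17773 = - \frac{\sqrt{300 + 24}}{7} - 17773 = - \frac{\sqrt{324}}{7} - 17773 = \left(- \frac{1}{7}\right) 18 - 17773 = - \frac{18}{7} - 17773 = - \frac{124429}{7}$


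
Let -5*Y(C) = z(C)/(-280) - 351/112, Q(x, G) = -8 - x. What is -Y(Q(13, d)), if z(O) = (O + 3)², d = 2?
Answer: -2403/2800 ≈ -0.85821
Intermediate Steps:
z(O) = (3 + O)²
Y(C) = 351/560 + (3 + C)²/1400 (Y(C) = -((3 + C)²/(-280) - 351/112)/5 = -((3 + C)²*(-1/280) - 351*1/112)/5 = -(-(3 + C)²/280 - 351/112)/5 = -(-351/112 - (3 + C)²/280)/5 = 351/560 + (3 + C)²/1400)
-Y(Q(13, d)) = -(351/560 + (3 + (-8 - 1*13))²/1400) = -(351/560 + (3 + (-8 - 13))²/1400) = -(351/560 + (3 - 21)²/1400) = -(351/560 + (1/1400)*(-18)²) = -(351/560 + (1/1400)*324) = -(351/560 + 81/350) = -1*2403/2800 = -2403/2800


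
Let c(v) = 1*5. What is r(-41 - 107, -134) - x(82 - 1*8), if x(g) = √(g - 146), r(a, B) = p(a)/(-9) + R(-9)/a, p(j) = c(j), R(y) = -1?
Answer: -731/1332 - 6*I*√2 ≈ -0.5488 - 8.4853*I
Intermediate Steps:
c(v) = 5
p(j) = 5
r(a, B) = -5/9 - 1/a (r(a, B) = 5/(-9) - 1/a = 5*(-⅑) - 1/a = -5/9 - 1/a)
x(g) = √(-146 + g)
r(-41 - 107, -134) - x(82 - 1*8) = (-5/9 - 1/(-41 - 107)) - √(-146 + (82 - 1*8)) = (-5/9 - 1/(-148)) - √(-146 + (82 - 8)) = (-5/9 - 1*(-1/148)) - √(-146 + 74) = (-5/9 + 1/148) - √(-72) = -731/1332 - 6*I*√2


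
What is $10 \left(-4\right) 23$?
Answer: $-920$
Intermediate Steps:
$10 \left(-4\right) 23 = \left(-40\right) 23 = -920$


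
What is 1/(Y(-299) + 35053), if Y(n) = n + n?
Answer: 1/34455 ≈ 2.9023e-5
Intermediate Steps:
Y(n) = 2*n
1/(Y(-299) + 35053) = 1/(2*(-299) + 35053) = 1/(-598 + 35053) = 1/34455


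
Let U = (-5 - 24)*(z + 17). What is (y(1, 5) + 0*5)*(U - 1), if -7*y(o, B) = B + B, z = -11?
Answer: 250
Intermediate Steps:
y(o, B) = -2*B/7 (y(o, B) = -(B + B)/7 = -2*B/7)
U = -174 (U = (-5 - 24)*(-11 + 17) = -29*6 = -174)
(y(1, 5) + 0*5)*(U - 1) = (-2/7*5 + 0*5)*(-174 - 1) = (-10/7 + 0)*(-175) = -10/7*(-175) = 250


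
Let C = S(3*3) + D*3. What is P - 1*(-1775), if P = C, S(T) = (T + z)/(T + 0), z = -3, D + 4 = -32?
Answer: 5003/3 ≈ 1667.7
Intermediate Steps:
D = -36 (D = -4 - 32 = -36)
S(T) = (-3 + T)/T (S(T) = (T - 3)/(T + 0) = (-3 + T)/T)
C = -322/3 (C = (-3 + 3*3)/((3*3)) - 36*3 = (-3 + 9)/9 - 108 = (⅑)*6 - 108 = ⅔ - 108 = -322/3 ≈ -107.33)
P = -322/3 ≈ -107.33
P - 1*(-1775) = -322/3 - 1*(-1775) = -322/3 + 1775 = 5003/3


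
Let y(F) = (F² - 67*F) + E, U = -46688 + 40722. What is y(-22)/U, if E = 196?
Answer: -1077/2983 ≈ -0.36105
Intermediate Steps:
U = -5966
y(F) = 196 + F² - 67*F (y(F) = (F² - 67*F) + 196 = 196 + F² - 67*F)
y(-22)/U = (196 + (-22)² - 67*(-22))/(-5966) = (196 + 484 + 1474)*(-1/5966) = 2154*(-1/5966) = -1077/2983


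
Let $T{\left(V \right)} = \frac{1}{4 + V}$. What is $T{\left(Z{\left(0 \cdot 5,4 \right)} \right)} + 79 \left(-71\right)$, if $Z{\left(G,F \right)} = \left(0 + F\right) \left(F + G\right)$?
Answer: $- \frac{112179}{20} \approx -5609.0$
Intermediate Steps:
$Z{\left(G,F \right)} = F \left(F + G\right)$
$T{\left(Z{\left(0 \cdot 5,4 \right)} \right)} + 79 \left(-71\right) = \frac{1}{4 + 4 \left(4 + 0 \cdot 5\right)} + 79 \left(-71\right) = \frac{1}{4 + 4 \left(4 + 0\right)} - 5609 = \frac{1}{4 + 4 \cdot 4} - 5609 = \frac{1}{4 + 16} - 5609 = \frac{1}{20} - 5609 = - \frac{112179}{20}$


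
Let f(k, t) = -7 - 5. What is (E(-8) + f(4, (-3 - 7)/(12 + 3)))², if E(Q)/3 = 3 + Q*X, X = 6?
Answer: 21609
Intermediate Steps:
E(Q) = 9 + 18*Q (E(Q) = 3*(3 + Q*6) = 3*(3 + 6*Q) = 9 + 18*Q)
f(k, t) = -12
(E(-8) + f(4, (-3 - 7)/(12 + 3)))² = ((9 + 18*(-8)) - 12)² = ((9 - 144) - 12)² = (-135 - 12)² = (-147)² = 21609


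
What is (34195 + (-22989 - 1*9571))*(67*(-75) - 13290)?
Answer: -29945025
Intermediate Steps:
(34195 + (-22989 - 1*9571))*(67*(-75) - 13290) = (34195 + (-22989 - 9571))*(-5025 - 13290) = (34195 - 32560)*(-18315) = 1635*(-18315) = -29945025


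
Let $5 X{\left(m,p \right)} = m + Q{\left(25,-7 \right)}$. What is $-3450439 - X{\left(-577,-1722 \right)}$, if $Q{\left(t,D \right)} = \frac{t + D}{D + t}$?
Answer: $- \frac{17251619}{5} \approx -3.4503 \cdot 10^{6}$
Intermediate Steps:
$Q{\left(t,D \right)} = 1$ ($Q{\left(t,D \right)} = \frac{D + t}{D + t} = 1$)
$X{\left(m,p \right)} = \frac{1}{5} + \frac{m}{5}$ ($X{\left(m,p \right)} = \frac{m + 1}{5} = \frac{1 + m}{5} = \frac{1}{5} + \frac{m}{5}$)
$-3450439 - X{\left(-577,-1722 \right)} = -3450439 - \left(\frac{1}{5} + \frac{1}{5} \left(-577\right)\right) = -3450439 - \left(\frac{1}{5} - \frac{577}{5}\right) = -3450439 - - \frac{576}{5} = -3450439 + \frac{576}{5} = - \frac{17251619}{5}$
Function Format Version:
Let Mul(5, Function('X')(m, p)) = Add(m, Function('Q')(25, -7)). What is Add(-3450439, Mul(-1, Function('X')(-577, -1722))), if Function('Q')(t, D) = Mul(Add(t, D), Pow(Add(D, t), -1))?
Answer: Rational(-17251619, 5) ≈ -3.4503e+6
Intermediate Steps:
Function('Q')(t, D) = 1 (Function('Q')(t, D) = Mul(Add(D, t), Pow(Add(D, t), -1)) = 1)
Function('X')(m, p) = Add(Rational(1, 5), Mul(Rational(1, 5), m)) (Function('X')(m, p) = Mul(Rational(1, 5), Add(m, 1)) = Mul(Rational(1, 5), Add(1, m)) = Add(Rational(1, 5), Mul(Rational(1, 5), m)))
Add(-3450439, Mul(-1, Function('X')(-577, -1722))) = Add(-3450439, Mul(-1, Add(Rational(1, 5), Mul(Rational(1, 5), -577)))) = Add(-3450439, Mul(-1, Add(Rational(1, 5), Rational(-577, 5)))) = Add(-3450439, Mul(-1, Rational(-576, 5))) = Add(-3450439, Rational(576, 5)) = Rational(-17251619, 5)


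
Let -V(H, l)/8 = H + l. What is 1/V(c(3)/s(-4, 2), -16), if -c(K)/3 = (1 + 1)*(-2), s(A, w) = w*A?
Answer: 1/140 ≈ 0.0071429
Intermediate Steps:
s(A, w) = A*w
c(K) = 12 (c(K) = -3*(1 + 1)*(-2) = -6*(-2) = -3*(-4) = 12)
V(H, l) = -8*H - 8*l (V(H, l) = -8*(H + l) = -8*H - 8*l)
1/V(c(3)/s(-4, 2), -16) = 1/(-96/((-4*2)) - 8*(-16)) = 1/(-96/(-8) + 128) = 1/(-96*(-1)/8 + 128) = 1/(-8*(-3/2) + 128) = 1/(12 + 128) = 1/140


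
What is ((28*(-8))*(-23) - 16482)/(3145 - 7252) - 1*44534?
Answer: -182889808/4107 ≈ -44531.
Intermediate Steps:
((28*(-8))*(-23) - 16482)/(3145 - 7252) - 1*44534 = (-224*(-23) - 16482)/(-4107) - 44534 = (5152 - 16482)*(-1/4107) - 44534 = -11330*(-1/4107) - 44534 = 11330/4107 - 44534 = -182889808/4107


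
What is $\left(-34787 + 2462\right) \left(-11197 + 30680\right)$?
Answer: $-629787975$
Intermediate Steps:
$\left(-34787 + 2462\right) \left(-11197 + 30680\right) = \left(-32325\right) 19483 = -629787975$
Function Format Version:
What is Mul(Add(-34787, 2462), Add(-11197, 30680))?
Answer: -629787975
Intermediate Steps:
Mul(Add(-34787, 2462), Add(-11197, 30680)) = Mul(-32325, 19483) = -629787975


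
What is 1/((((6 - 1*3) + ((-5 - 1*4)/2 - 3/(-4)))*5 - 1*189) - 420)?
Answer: -4/2451 ≈ -0.0016320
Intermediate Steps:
1/((((6 - 1*3) + ((-5 - 1*4)/2 - 3/(-4)))*5 - 1*189) - 420) = 1/((((6 - 3) + ((-5 - 4)*(½) - 3*(-¼)))*5 - 189) - 420) = 1/(((3 + (-9*½ + ¾))*5 - 189) - 420) = 1/(((3 + (-9/2 + ¾))*5 - 189) - 420) = 1/(((3 - 15/4)*5 - 189) - 420) = 1/((-¾*5 - 189) - 420) = 1/((-15/4 - 189) - 420) = 1/(-771/4 - 420) = 1/(-2451/4) = -4/2451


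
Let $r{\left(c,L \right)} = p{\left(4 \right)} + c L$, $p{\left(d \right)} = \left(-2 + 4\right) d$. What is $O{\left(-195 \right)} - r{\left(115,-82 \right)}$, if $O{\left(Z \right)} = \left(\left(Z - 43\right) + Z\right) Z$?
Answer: $93857$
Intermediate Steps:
$p{\left(d \right)} = 2 d$
$O{\left(Z \right)} = Z \left(-43 + 2 Z\right)$ ($O{\left(Z \right)} = \left(\left(-43 + Z\right) + Z\right) Z = \left(-43 + 2 Z\right) Z = Z \left(-43 + 2 Z\right)$)
$r{\left(c,L \right)} = 8 + L c$ ($r{\left(c,L \right)} = 2 \cdot 4 + c L = 8 + L c$)
$O{\left(-195 \right)} - r{\left(115,-82 \right)} = - 195 \left(-43 + 2 \left(-195\right)\right) - \left(8 - 9430\right) = - 195 \left(-43 - 390\right) - \left(8 - 9430\right) = \left(-195\right) \left(-433\right) - -9422 = 84435 + 9422 = 93857$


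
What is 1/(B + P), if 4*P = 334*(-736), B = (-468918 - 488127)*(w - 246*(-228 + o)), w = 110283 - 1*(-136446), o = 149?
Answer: -1/254730029791 ≈ -3.9257e-12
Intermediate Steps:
w = 246729 (w = 110283 + 136446 = 246729)
B = -254729968335 (B = (-468918 - 488127)*(246729 - 246*(-228 + 149)) = -957045*(246729 - 246*(-79)) = -957045*(246729 + 19434) = -957045*266163 = -254729968335)
P = -61456 (P = (334*(-736))/4 = (¼)*(-245824) = -61456)
1/(B + P) = 1/(-254729968335 - 61456) = 1/(-254730029791) = -1/254730029791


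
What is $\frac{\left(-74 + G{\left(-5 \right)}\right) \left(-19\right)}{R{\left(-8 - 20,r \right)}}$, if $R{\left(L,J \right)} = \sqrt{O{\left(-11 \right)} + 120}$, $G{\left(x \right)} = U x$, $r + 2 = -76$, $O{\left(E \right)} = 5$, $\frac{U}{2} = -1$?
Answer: $\frac{1216 \sqrt{5}}{25} \approx 108.76$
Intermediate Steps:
$U = -2$ ($U = 2 \left(-1\right) = -2$)
$r = -78$ ($r = -2 - 76 = -78$)
$G{\left(x \right)} = - 2 x$
$R{\left(L,J \right)} = 5 \sqrt{5}$ ($R{\left(L,J \right)} = \sqrt{5 + 120} = \sqrt{125} = 5 \sqrt{5}$)
$\frac{\left(-74 + G{\left(-5 \right)}\right) \left(-19\right)}{R{\left(-8 - 20,r \right)}} = \frac{\left(-74 - -10\right) \left(-19\right)}{5 \sqrt{5}} = \left(-74 + 10\right) \left(-19\right) \frac{\sqrt{5}}{25} = \left(-64\right) \left(-19\right) \frac{\sqrt{5}}{25} = 1216 \frac{\sqrt{5}}{25} = \frac{1216 \sqrt{5}}{25}$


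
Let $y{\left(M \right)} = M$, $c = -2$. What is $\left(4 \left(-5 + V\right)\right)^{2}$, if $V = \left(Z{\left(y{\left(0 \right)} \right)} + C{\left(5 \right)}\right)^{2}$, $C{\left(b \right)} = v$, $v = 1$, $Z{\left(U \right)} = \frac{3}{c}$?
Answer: $361$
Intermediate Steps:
$Z{\left(U \right)} = - \frac{3}{2}$ ($Z{\left(U \right)} = \frac{3}{-2} = 3 \left(- \frac{1}{2}\right) = - \frac{3}{2}$)
$C{\left(b \right)} = 1$
$V = \frac{1}{4}$ ($V = \left(- \frac{3}{2} + 1\right)^{2} = \left(- \frac{1}{2}\right)^{2} = \frac{1}{4} \approx 0.25$)
$\left(4 \left(-5 + V\right)\right)^{2} = \left(4 \left(-5 + \frac{1}{4}\right)\right)^{2} = \left(4 \left(- \frac{19}{4}\right)\right)^{2} = \left(-19\right)^{2} = 361$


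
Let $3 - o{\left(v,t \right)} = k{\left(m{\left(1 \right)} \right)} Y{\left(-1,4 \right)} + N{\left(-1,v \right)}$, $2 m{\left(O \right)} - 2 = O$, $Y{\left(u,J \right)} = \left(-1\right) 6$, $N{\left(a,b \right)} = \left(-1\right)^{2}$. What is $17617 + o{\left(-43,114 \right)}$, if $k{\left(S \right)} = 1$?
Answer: $17625$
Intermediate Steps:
$N{\left(a,b \right)} = 1$
$Y{\left(u,J \right)} = -6$
$m{\left(O \right)} = 1 + \frac{O}{2}$
$o{\left(v,t \right)} = 8$ ($o{\left(v,t \right)} = 3 - \left(1 \left(-6\right) + 1\right) = 3 - \left(-6 + 1\right) = 3 - -5 = 3 + 5 = 8$)
$17617 + o{\left(-43,114 \right)} = 17617 + 8 = 17625$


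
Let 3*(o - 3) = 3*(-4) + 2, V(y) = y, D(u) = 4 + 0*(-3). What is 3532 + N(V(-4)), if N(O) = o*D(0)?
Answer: 10592/3 ≈ 3530.7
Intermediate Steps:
D(u) = 4 (D(u) = 4 + 0 = 4)
o = -1/3 (o = 3 + (3*(-4) + 2)/3 = 3 + (-12 + 2)/3 = 3 + (1/3)*(-10) = 3 - 10/3 = -1/3 ≈ -0.33333)
N(O) = -4/3 (N(O) = -1/3*4 = -4/3)
3532 + N(V(-4)) = 3532 - 4/3 = 10592/3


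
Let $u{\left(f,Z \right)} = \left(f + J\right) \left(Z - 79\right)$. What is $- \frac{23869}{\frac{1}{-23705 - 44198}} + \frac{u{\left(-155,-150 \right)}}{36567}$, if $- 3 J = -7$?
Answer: $\frac{177800825639489}{109701} \approx 1.6208 \cdot 10^{9}$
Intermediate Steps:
$J = \frac{7}{3}$ ($J = \left(- \frac{1}{3}\right) \left(-7\right) = \frac{7}{3} \approx 2.3333$)
$u{\left(f,Z \right)} = \left(-79 + Z\right) \left(\frac{7}{3} + f\right)$ ($u{\left(f,Z \right)} = \left(f + \frac{7}{3}\right) \left(Z - 79\right) = \left(\frac{7}{3} + f\right) \left(-79 + Z\right) = \left(-79 + Z\right) \left(\frac{7}{3} + f\right)$)
$- \frac{23869}{\frac{1}{-23705 - 44198}} + \frac{u{\left(-155,-150 \right)}}{36567} = - \frac{23869}{\frac{1}{-23705 - 44198}} + \frac{- \frac{553}{3} - -12245 + \frac{7}{3} \left(-150\right) - -23250}{36567} = - \frac{23869}{\frac{1}{-67903}} + \left(- \frac{553}{3} + 12245 - 350 + 23250\right) \frac{1}{36567} = - \frac{23869}{- \frac{1}{67903}} + \frac{104882}{3} \cdot \frac{1}{36567} = \left(-23869\right) \left(-67903\right) + \frac{104882}{109701} = 1620776707 + \frac{104882}{109701} = \frac{177800825639489}{109701}$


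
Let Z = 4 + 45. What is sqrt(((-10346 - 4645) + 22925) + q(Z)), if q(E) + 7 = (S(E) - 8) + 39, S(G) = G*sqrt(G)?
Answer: sqrt(8301) ≈ 91.110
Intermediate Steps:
Z = 49
S(G) = G**(3/2)
q(E) = 24 + E**(3/2) (q(E) = -7 + ((E**(3/2) - 8) + 39) = -7 + ((-8 + E**(3/2)) + 39) = -7 + (31 + E**(3/2)) = 24 + E**(3/2))
sqrt(((-10346 - 4645) + 22925) + q(Z)) = sqrt(((-10346 - 4645) + 22925) + (24 + 49**(3/2))) = sqrt((-14991 + 22925) + (24 + 343)) = sqrt(7934 + 367) = sqrt(8301)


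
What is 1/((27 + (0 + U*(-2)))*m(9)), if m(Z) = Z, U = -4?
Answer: 1/315 ≈ 0.0031746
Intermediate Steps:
1/((27 + (0 + U*(-2)))*m(9)) = 1/((27 + (0 - 4*(-2)))*9) = 1/((27 + (0 + 8))*9) = 1/((27 + 8)*9) = 1/(35*9) = 1/315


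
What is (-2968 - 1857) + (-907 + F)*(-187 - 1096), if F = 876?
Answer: 34948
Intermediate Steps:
(-2968 - 1857) + (-907 + F)*(-187 - 1096) = (-2968 - 1857) + (-907 + 876)*(-187 - 1096) = -4825 - 31*(-1283) = -4825 + 39773 = 34948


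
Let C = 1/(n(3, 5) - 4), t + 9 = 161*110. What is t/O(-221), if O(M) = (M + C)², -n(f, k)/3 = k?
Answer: 6390061/17640000 ≈ 0.36225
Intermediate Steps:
n(f, k) = -3*k
t = 17701 (t = -9 + 161*110 = -9 + 17710 = 17701)
C = -1/19 (C = 1/(-3*5 - 4) = 1/(-15 - 4) = 1/(-19) = -1/19 ≈ -0.052632)
O(M) = (-1/19 + M)² (O(M) = (M - 1/19)² = (-1/19 + M)²)
t/O(-221) = 17701/(((-1 + 19*(-221))²/361)) = 17701/(((-1 - 4199)²/361)) = 17701/(((1/361)*(-4200)²)) = 17701/(((1/361)*17640000)) = 17701/(17640000/361) = 17701*(361/17640000) = 6390061/17640000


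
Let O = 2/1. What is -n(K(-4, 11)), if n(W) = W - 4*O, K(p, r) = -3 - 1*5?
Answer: 16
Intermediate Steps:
O = 2 (O = 2*1 = 2)
K(p, r) = -8 (K(p, r) = -3 - 5 = -8)
n(W) = -8 + W (n(W) = W - 4*2 = W - 8 = -8 + W)
-n(K(-4, 11)) = -(-8 - 8) = -1*(-16) = 16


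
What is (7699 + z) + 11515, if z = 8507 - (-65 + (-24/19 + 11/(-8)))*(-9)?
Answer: 4121063/152 ≈ 27112.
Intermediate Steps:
z = 1200535/152 (z = 8507 - (-65 + (-24*1/19 + 11*(-⅛)))*(-9) = 8507 - (-65 + (-24/19 - 11/8))*(-9) = 8507 - (-65 - 401/152)*(-9) = 8507 - (-10281)*(-9)/152 = 8507 - 1*92529/152 = 8507 - 92529/152 = 1200535/152 ≈ 7898.3)
(7699 + z) + 11515 = (7699 + 1200535/152) + 11515 = 2370783/152 + 11515 = 4121063/152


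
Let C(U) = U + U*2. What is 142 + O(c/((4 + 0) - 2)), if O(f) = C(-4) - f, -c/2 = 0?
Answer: 130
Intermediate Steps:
c = 0 (c = -2*0 = 0)
C(U) = 3*U (C(U) = U + 2*U = 3*U)
O(f) = -12 - f (O(f) = 3*(-4) - f = -12 - f)
142 + O(c/((4 + 0) - 2)) = 142 + (-12 - 0/((4 + 0) - 2)) = 142 + (-12 - 0/(4 - 2)) = 142 + (-12 - 0/2) = 142 + (-12 - 1*0) = 142 + (-12 + 0) = 142 - 12 = 130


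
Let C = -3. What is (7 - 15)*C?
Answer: 24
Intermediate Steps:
(7 - 15)*C = (7 - 15)*(-3) = -8*(-3) = 24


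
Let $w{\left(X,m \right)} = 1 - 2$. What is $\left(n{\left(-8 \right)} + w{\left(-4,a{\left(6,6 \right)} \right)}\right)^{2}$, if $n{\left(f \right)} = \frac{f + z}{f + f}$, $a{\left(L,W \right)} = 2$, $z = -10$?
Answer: $\frac{1}{64} \approx 0.015625$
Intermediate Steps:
$w{\left(X,m \right)} = -1$
$n{\left(f \right)} = \frac{-10 + f}{2 f}$ ($n{\left(f \right)} = \frac{f - 10}{f + f} = \frac{-10 + f}{2 f}$)
$\left(n{\left(-8 \right)} + w{\left(-4,a{\left(6,6 \right)} \right)}\right)^{2} = \left(\frac{-10 - 8}{2 \left(-8\right)} - 1\right)^{2} = \left(\frac{1}{2} \left(- \frac{1}{8}\right) \left(-18\right) - 1\right)^{2} = \left(\frac{9}{8} - 1\right)^{2} = \left(\frac{1}{8}\right)^{2} = \frac{1}{64}$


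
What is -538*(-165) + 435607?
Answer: 524377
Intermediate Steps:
-538*(-165) + 435607 = 88770 + 435607 = 524377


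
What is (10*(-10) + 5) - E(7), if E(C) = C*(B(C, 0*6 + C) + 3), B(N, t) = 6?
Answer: -158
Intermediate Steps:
E(C) = 9*C (E(C) = C*(6 + 3) = C*9 = 9*C)
(10*(-10) + 5) - E(7) = (10*(-10) + 5) - 9*7 = (-100 + 5) - 1*63 = -95 - 63 = -158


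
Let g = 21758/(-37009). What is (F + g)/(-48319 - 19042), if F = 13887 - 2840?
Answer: -408816665/2492963249 ≈ -0.16399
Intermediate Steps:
g = -21758/37009 (g = 21758*(-1/37009) = -21758/37009 ≈ -0.58791)
F = 11047
(F + g)/(-48319 - 19042) = (11047 - 21758/37009)/(-48319 - 19042) = (408816665/37009)/(-67361) = (408816665/37009)*(-1/67361) = -408816665/2492963249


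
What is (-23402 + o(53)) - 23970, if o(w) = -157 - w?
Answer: -47582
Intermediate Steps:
(-23402 + o(53)) - 23970 = (-23402 + (-157 - 1*53)) - 23970 = (-23402 + (-157 - 53)) - 23970 = (-23402 - 210) - 23970 = -23612 - 23970 = -47582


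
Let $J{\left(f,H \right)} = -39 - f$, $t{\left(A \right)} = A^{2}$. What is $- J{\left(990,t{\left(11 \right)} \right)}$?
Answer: $1029$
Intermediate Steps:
$- J{\left(990,t{\left(11 \right)} \right)} = - (-39 - 990) = \left(-1\right) \left(-1029\right) = 1029$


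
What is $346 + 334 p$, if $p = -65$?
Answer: $-21364$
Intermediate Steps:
$346 + 334 p = 346 + 334 \left(-65\right) = 346 - 21710 = -21364$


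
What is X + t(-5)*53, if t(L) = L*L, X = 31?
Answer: 1356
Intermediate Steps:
t(L) = L²
X + t(-5)*53 = 31 + (-5)²*53 = 31 + 25*53 = 31 + 1325 = 1356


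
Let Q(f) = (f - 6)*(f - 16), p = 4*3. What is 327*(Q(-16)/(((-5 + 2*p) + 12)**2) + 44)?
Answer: 14057076/961 ≈ 14628.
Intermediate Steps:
p = 12
Q(f) = (-16 + f)*(-6 + f) (Q(f) = (-6 + f)*(-16 + f) = (-16 + f)*(-6 + f))
327*(Q(-16)/(((-5 + 2*p) + 12)**2) + 44) = 327*((96 + (-16)**2 - 22*(-16))/(((-5 + 2*12) + 12)**2) + 44) = 327*((96 + 256 + 352)/(((-5 + 24) + 12)**2) + 44) = 327*(704/((19 + 12)**2) + 44) = 327*(704/(31**2) + 44) = 327*(704/961 + 44) = 327*(42988/961) = 14057076/961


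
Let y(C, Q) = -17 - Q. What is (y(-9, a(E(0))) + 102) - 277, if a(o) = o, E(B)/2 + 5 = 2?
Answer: -186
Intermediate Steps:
E(B) = -6 (E(B) = -10 + 2*2 = -10 + 4 = -6)
(y(-9, a(E(0))) + 102) - 277 = ((-17 - 1*(-6)) + 102) - 277 = ((-17 + 6) + 102) - 277 = (-11 + 102) - 277 = 91 - 277 = -186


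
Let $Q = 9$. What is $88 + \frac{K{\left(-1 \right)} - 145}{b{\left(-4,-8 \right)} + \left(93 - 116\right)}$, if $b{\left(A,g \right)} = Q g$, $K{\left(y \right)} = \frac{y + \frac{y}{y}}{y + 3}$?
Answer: $\frac{1701}{19} \approx 89.526$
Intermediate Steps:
$K{\left(y \right)} = \frac{1 + y}{3 + y}$ ($K{\left(y \right)} = \frac{y + 1}{3 + y} = \frac{1 + y}{3 + y}$)
$b{\left(A,g \right)} = 9 g$
$88 + \frac{K{\left(-1 \right)} - 145}{b{\left(-4,-8 \right)} + \left(93 - 116\right)} = 88 + \frac{\frac{1 - 1}{3 - 1} - 145}{9 \left(-8\right) + \left(93 - 116\right)} = 88 + \frac{\frac{1}{2} \cdot 0 - 145}{-72 - 23} = 88 + \frac{\frac{1}{2} \cdot 0 - 145}{-95} = 88 + \left(0 - 145\right) \left(- \frac{1}{95}\right) = 88 - - \frac{29}{19} = 88 + \frac{29}{19} = \frac{1701}{19}$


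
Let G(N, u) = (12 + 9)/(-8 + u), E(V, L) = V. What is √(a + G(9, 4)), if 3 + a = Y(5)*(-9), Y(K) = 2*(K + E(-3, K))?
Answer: I*√177/2 ≈ 6.6521*I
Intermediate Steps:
G(N, u) = 21/(-8 + u)
Y(K) = -6 + 2*K (Y(K) = 2*(K - 3) = 2*(-3 + K) = -6 + 2*K)
a = -39 (a = -3 + (-6 + 2*5)*(-9) = -3 + (-6 + 10)*(-9) = -3 + 4*(-9) = -3 - 36 = -39)
√(a + G(9, 4)) = √(-39 + 21/(-8 + 4)) = √(-39 + 21/(-4)) = √(-39 + 21*(-¼)) = √(-39 - 21/4) = √(-177/4) = I*√177/2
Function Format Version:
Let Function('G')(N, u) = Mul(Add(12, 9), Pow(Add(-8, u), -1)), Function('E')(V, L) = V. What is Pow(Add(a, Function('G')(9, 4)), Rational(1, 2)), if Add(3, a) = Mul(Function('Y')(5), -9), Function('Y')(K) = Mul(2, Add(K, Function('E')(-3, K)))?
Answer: Mul(Rational(1, 2), I, Pow(177, Rational(1, 2))) ≈ Mul(6.6521, I)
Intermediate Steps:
Function('G')(N, u) = Mul(21, Pow(Add(-8, u), -1))
Function('Y')(K) = Add(-6, Mul(2, K)) (Function('Y')(K) = Mul(2, Add(K, -3)) = Mul(2, Add(-3, K)) = Add(-6, Mul(2, K)))
a = -39 (a = Add(-3, Mul(Add(-6, Mul(2, 5)), -9)) = Add(-3, Mul(Add(-6, 10), -9)) = Add(-3, Mul(4, -9)) = Add(-3, -36) = -39)
Pow(Add(a, Function('G')(9, 4)), Rational(1, 2)) = Pow(Add(-39, Mul(21, Pow(Add(-8, 4), -1))), Rational(1, 2)) = Pow(Add(-39, Mul(21, Pow(-4, -1))), Rational(1, 2)) = Pow(Add(-39, Mul(21, Rational(-1, 4))), Rational(1, 2)) = Pow(Add(-39, Rational(-21, 4)), Rational(1, 2)) = Pow(Rational(-177, 4), Rational(1, 2)) = Mul(Rational(1, 2), I, Pow(177, Rational(1, 2)))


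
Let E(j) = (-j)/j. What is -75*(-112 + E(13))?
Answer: 8475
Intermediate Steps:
E(j) = -1
-75*(-112 + E(13)) = -75*(-112 - 1) = -75*(-113) = 8475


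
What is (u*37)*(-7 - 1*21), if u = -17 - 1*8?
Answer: 25900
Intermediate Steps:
u = -25 (u = -17 - 8 = -25)
(u*37)*(-7 - 1*21) = (-25*37)*(-7 - 1*21) = -925*(-7 - 21) = -925*(-28) = 25900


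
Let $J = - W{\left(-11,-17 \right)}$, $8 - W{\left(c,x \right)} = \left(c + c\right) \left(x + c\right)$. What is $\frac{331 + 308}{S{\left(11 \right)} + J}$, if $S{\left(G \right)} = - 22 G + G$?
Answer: $\frac{639}{377} \approx 1.695$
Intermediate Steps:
$W{\left(c,x \right)} = 8 - 2 c \left(c + x\right)$ ($W{\left(c,x \right)} = 8 - \left(c + c\right) \left(x + c\right) = 8 - 2 c \left(c + x\right)$)
$J = 608$ ($J = - (8 - 2 \left(-11\right)^{2} - \left(-22\right) \left(-17\right)) = - (8 - 242 - 374) = \left(-1\right) \left(-608\right) = 608$)
$S{\left(G \right)} = - 21 G$
$\frac{331 + 308}{S{\left(11 \right)} + J} = \frac{331 + 308}{\left(-21\right) 11 + 608} = \frac{639}{-231 + 608} = \frac{639}{377}$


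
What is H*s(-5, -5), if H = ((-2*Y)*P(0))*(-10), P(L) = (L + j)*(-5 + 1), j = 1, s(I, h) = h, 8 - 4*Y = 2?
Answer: 600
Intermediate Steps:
Y = 3/2 (Y = 2 - ¼*2 = 2 - ½ = 3/2 ≈ 1.5000)
P(L) = -4 - 4*L (P(L) = (L + 1)*(-5 + 1) = (1 + L)*(-4) = -4 - 4*L)
H = -120 (H = ((-2*3/2)*(-4 - 4*0))*(-10) = -3*(-4 + 0)*(-10) = -3*(-4)*(-10) = 12*(-10) = -120)
H*s(-5, -5) = -120*(-5) = 600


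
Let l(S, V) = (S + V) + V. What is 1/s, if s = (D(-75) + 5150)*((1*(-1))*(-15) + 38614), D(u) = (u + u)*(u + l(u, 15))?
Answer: 1/894261350 ≈ 1.1182e-9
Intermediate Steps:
l(S, V) = S + 2*V
D(u) = 2*u*(30 + 2*u) (D(u) = (u + u)*(u + (u + 2*15)) = (2*u)*(u + (u + 30)) = (2*u)*(u + (30 + u)) = (2*u)*(30 + 2*u) = 2*u*(30 + 2*u))
s = 894261350 (s = (4*(-75)*(15 - 75) + 5150)*((1*(-1))*(-15) + 38614) = (4*(-75)*(-60) + 5150)*(-1*(-15) + 38614) = (18000 + 5150)*(15 + 38614) = 23150*38629 = 894261350)
1/s = 1/894261350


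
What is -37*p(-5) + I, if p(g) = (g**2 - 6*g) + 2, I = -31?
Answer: -2140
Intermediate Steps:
p(g) = 2 + g**2 - 6*g
-37*p(-5) + I = -37*(2 + (-5)**2 - 6*(-5)) - 31 = -37*(2 + 25 + 30) - 31 = -37*57 - 31 = -2109 - 31 = -2140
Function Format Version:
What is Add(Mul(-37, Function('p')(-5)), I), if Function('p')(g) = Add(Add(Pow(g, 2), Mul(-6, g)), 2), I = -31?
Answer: -2140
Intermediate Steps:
Function('p')(g) = Add(2, Pow(g, 2), Mul(-6, g))
Add(Mul(-37, Function('p')(-5)), I) = Add(Mul(-37, Add(2, Pow(-5, 2), Mul(-6, -5))), -31) = Add(Mul(-37, Add(2, 25, 30)), -31) = Add(Mul(-37, 57), -31) = Add(-2109, -31) = -2140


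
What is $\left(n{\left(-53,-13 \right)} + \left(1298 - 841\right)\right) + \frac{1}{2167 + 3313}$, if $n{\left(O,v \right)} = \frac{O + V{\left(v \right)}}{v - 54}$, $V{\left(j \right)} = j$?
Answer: $\frac{168153867}{367160} \approx 457.99$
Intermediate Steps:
$n{\left(O,v \right)} = \frac{O + v}{-54 + v}$ ($n{\left(O,v \right)} = \frac{O + v}{v - 54} = \frac{O + v}{-54 + v}$)
$\left(n{\left(-53,-13 \right)} + \left(1298 - 841\right)\right) + \frac{1}{2167 + 3313} = \left(\frac{-53 - 13}{-54 - 13} + \left(1298 - 841\right)\right) + \frac{1}{2167 + 3313} = \left(\frac{1}{-67} \left(-66\right) + \left(1298 - 841\right)\right) + \frac{1}{5480} = \left(\left(- \frac{1}{67}\right) \left(-66\right) + 457\right) + \frac{1}{5480} = \left(\frac{66}{67} + 457\right) + \frac{1}{5480} = \frac{30685}{67} + \frac{1}{5480} = \frac{168153867}{367160}$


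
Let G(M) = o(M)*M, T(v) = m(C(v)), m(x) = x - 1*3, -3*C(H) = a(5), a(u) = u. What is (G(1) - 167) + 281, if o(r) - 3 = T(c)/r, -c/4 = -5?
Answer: 337/3 ≈ 112.33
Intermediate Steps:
c = 20 (c = -4*(-5) = 20)
C(H) = -5/3 (C(H) = -⅓*5 = -5/3)
m(x) = -3 + x (m(x) = x - 3 = -3 + x)
T(v) = -14/3 (T(v) = -3 - 5/3 = -14/3)
o(r) = 3 - 14/(3*r)
G(M) = M*(3 - 14/(3*M)) (G(M) = (3 - 14/(3*M))*M = M*(3 - 14/(3*M)))
(G(1) - 167) + 281 = ((-14/3 + 3*1) - 167) + 281 = ((-14/3 + 3) - 167) + 281 = (-5/3 - 167) + 281 = -506/3 + 281 = 337/3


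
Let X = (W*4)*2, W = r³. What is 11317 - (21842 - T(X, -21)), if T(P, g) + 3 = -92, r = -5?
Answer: -10620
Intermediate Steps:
W = -125 (W = (-5)³ = -125)
X = -1000 (X = -125*4*2 = -500*2 = -1000)
T(P, g) = -95 (T(P, g) = -3 - 92 = -95)
11317 - (21842 - T(X, -21)) = 11317 - (21842 - 1*(-95)) = 11317 - (21842 + 95) = 11317 - 1*21937 = 11317 - 21937 = -10620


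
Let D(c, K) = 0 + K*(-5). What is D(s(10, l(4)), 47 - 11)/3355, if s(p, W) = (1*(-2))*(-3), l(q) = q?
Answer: -36/671 ≈ -0.053651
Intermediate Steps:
s(p, W) = 6 (s(p, W) = -2*(-3) = 6)
D(c, K) = -5*K (D(c, K) = 0 - 5*K = -5*K)
D(s(10, l(4)), 47 - 11)/3355 = -5*(47 - 11)/3355 = -5*36*(1/3355) = -180*1/3355 = -36/671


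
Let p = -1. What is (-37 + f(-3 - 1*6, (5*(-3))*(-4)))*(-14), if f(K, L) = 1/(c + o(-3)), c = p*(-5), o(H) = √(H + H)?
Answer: 15988/31 + 14*I*√6/31 ≈ 515.74 + 1.1062*I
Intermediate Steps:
o(H) = √2*√H (o(H) = √(2*H) = √2*√H)
c = 5 (c = -1*(-5) = 5)
f(K, L) = 1/(5 + I*√6) (f(K, L) = 1/(5 + √2*√(-3)) = 1/(5 + √2*(I*√3)) = 1/(5 + I*√6))
(-37 + f(-3 - 1*6, (5*(-3))*(-4)))*(-14) = (-37 + (5/31 - I*√6/31))*(-14) = (-1142/31 - I*√6/31)*(-14) = 15988/31 + 14*I*√6/31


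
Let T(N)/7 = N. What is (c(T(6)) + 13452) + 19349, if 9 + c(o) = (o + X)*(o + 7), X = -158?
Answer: 27108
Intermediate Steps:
T(N) = 7*N
c(o) = -9 + (-158 + o)*(7 + o) (c(o) = -9 + (o - 158)*(o + 7) = -9 + (-158 + o)*(7 + o))
(c(T(6)) + 13452) + 19349 = ((-1115 + (7*6)**2 - 1057*6) + 13452) + 19349 = ((-1115 + 42**2 - 151*42) + 13452) + 19349 = ((-1115 + 1764 - 6342) + 13452) + 19349 = (-5693 + 13452) + 19349 = 7759 + 19349 = 27108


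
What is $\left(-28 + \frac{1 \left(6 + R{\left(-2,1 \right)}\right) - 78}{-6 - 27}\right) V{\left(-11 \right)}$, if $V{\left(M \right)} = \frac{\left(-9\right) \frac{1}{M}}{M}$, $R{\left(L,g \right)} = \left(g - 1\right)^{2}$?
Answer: $\frac{2556}{1331} \approx 1.9204$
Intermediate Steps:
$R{\left(L,g \right)} = \left(-1 + g\right)^{2}$
$V{\left(M \right)} = - \frac{9}{M^{2}}$
$\left(-28 + \frac{1 \left(6 + R{\left(-2,1 \right)}\right) - 78}{-6 - 27}\right) V{\left(-11 \right)} = \left(-28 + \frac{1 \left(6 + \left(-1 + 1\right)^{2}\right) - 78}{-6 - 27}\right) \left(- \frac{9}{121}\right) = \left(-28 + \frac{1 \left(6 + 0^{2}\right) - 78}{-33}\right) \left(\left(-9\right) \frac{1}{121}\right) = \left(-28 + \left(1 \left(6 + 0\right) - 78\right) \left(- \frac{1}{33}\right)\right) \left(- \frac{9}{121}\right) = \left(-28 + \left(1 \cdot 6 - 78\right) \left(- \frac{1}{33}\right)\right) \left(- \frac{9}{121}\right) = \left(-28 + \left(6 - 78\right) \left(- \frac{1}{33}\right)\right) \left(- \frac{9}{121}\right) = \left(-28 - - \frac{24}{11}\right) \left(- \frac{9}{121}\right) = \left(-28 + \frac{24}{11}\right) \left(- \frac{9}{121}\right) = \left(- \frac{284}{11}\right) \left(- \frac{9}{121}\right) = \frac{2556}{1331}$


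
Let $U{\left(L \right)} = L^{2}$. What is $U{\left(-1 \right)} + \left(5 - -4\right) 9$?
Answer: $82$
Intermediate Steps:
$U{\left(-1 \right)} + \left(5 - -4\right) 9 = \left(-1\right)^{2} + \left(5 - -4\right) 9 = 1 + \left(5 + 4\right) 9 = 1 + 9 \cdot 9 = 1 + 81 = 82$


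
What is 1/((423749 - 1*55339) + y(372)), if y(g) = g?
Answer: 1/368782 ≈ 2.7116e-6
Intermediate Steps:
1/((423749 - 1*55339) + y(372)) = 1/((423749 - 1*55339) + 372) = 1/((423749 - 55339) + 372) = 1/(368410 + 372) = 1/368782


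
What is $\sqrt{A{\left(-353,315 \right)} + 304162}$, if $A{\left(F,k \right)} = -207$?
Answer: $\sqrt{303955} \approx 551.32$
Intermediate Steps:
$\sqrt{A{\left(-353,315 \right)} + 304162} = \sqrt{-207 + 304162} = \sqrt{303955}$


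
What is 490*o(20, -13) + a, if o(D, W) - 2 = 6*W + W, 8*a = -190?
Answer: -174535/4 ≈ -43634.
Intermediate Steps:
a = -95/4 (a = (⅛)*(-190) = -95/4 ≈ -23.750)
o(D, W) = 2 + 7*W (o(D, W) = 2 + (6*W + W) = 2 + 7*W)
490*o(20, -13) + a = 490*(2 + 7*(-13)) - 95/4 = 490*(2 - 91) - 95/4 = 490*(-89) - 95/4 = -43610 - 95/4 = -174535/4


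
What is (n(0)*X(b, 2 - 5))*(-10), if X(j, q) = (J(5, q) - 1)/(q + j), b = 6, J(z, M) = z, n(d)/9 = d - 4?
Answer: 480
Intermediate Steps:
n(d) = -36 + 9*d (n(d) = 9*(d - 4) = 9*(-4 + d) = -36 + 9*d)
X(j, q) = 4/(j + q) (X(j, q) = (5 - 1)/(q + j) = 4/(j + q))
(n(0)*X(b, 2 - 5))*(-10) = ((-36 + 9*0)*(4/(6 + (2 - 5))))*(-10) = ((-36 + 0)*(4/(6 - 3)))*(-10) = -144/3*(-10) = -36*4/3*(-10) = -48*(-10) = 480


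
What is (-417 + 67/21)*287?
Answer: -356290/3 ≈ -1.1876e+5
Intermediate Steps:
(-417 + 67/21)*287 = -8690/21*287 = -356290/3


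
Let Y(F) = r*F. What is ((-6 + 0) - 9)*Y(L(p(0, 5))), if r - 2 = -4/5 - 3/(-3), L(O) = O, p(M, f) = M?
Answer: 0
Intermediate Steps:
r = 11/5 (r = 2 + (-4/5 - 3/(-3)) = 2 + (-4*⅕ - 3*(-⅓)) = 2 + (-⅘ + 1) = 2 + ⅕ = 11/5 ≈ 2.2000)
Y(F) = 11*F/5
((-6 + 0) - 9)*Y(L(p(0, 5))) = ((-6 + 0) - 9)*((11/5)*0) = (-6 - 9)*0 = -15*0 = 0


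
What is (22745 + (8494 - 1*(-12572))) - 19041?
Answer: 24770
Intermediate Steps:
(22745 + (8494 - 1*(-12572))) - 19041 = (22745 + (8494 + 12572)) - 19041 = (22745 + 21066) - 19041 = 43811 - 19041 = 24770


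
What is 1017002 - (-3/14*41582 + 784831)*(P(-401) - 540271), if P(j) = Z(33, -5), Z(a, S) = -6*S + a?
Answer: 2934116619366/7 ≈ 4.1916e+11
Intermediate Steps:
Z(a, S) = a - 6*S
P(j) = 63 (P(j) = 33 - 6*(-5) = 33 + 30 = 63)
1017002 - (-3/14*41582 + 784831)*(P(-401) - 540271) = 1017002 - (-3/14*41582 + 784831)*(63 - 540271) = 1017002 - (-3*1/14*41582 + 784831)*(-540208) = 1017002 - (-3/14*41582 + 784831)*(-540208) = 1017002 - (-62373/7 + 784831)*(-540208) = 1017002 - 5431444*(-540208)/7 = 1017002 - 1*(-2934109500352/7) = 1017002 + 2934109500352/7 = 2934116619366/7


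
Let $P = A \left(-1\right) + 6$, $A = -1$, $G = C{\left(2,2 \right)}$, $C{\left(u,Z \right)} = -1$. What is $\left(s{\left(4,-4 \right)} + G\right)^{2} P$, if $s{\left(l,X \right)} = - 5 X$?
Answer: $2527$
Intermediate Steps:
$G = -1$
$P = 7$ ($P = \left(-1\right) \left(-1\right) + 6 = 1 + 6 = 7$)
$\left(s{\left(4,-4 \right)} + G\right)^{2} P = \left(\left(-5\right) \left(-4\right) - 1\right)^{2} \cdot 7 = \left(20 - 1\right)^{2} \cdot 7 = 19^{2} \cdot 7 = 361 \cdot 7 = 2527$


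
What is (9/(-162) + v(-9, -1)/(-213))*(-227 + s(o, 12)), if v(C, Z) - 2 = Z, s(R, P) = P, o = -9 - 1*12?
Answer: 16555/1278 ≈ 12.954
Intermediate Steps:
o = -21 (o = -9 - 12 = -21)
v(C, Z) = 2 + Z
(9/(-162) + v(-9, -1)/(-213))*(-227 + s(o, 12)) = (9/(-162) + (2 - 1)/(-213))*(-227 + 12) = (9*(-1/162) + 1*(-1/213))*(-215) = (-1/18 - 1/213)*(-215) = -77/1278*(-215) = 16555/1278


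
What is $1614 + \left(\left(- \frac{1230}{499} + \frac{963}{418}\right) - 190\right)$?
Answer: $\frac{296987165}{208582} \approx 1423.8$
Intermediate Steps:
$1614 + \left(\left(- \frac{1230}{499} + \frac{963}{418}\right) - 190\right) = 1614 - \frac{39664183}{208582} = \frac{296987165}{208582}$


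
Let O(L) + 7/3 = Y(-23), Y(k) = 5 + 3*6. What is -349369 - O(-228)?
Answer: -1048169/3 ≈ -3.4939e+5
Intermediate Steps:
Y(k) = 23 (Y(k) = 5 + 18 = 23)
O(L) = 62/3 (O(L) = -7/3 + 23 = 62/3)
-349369 - O(-228) = -349369 - 1*62/3 = -349369 - 62/3 = -1048169/3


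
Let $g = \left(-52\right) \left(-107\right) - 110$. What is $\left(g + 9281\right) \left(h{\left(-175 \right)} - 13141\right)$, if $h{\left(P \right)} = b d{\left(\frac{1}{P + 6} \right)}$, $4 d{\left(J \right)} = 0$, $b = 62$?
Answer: $-193632635$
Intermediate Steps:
$d{\left(J \right)} = 0$ ($d{\left(J \right)} = \frac{1}{4} \cdot 0 = 0$)
$h{\left(P \right)} = 0$ ($h{\left(P \right)} = 62 \cdot 0 = 0$)
$g = 5454$ ($g = 5564 - 110 = 5454$)
$\left(g + 9281\right) \left(h{\left(-175 \right)} - 13141\right) = \left(5454 + 9281\right) \left(0 - 13141\right) = 14735 \left(-13141\right) = -193632635$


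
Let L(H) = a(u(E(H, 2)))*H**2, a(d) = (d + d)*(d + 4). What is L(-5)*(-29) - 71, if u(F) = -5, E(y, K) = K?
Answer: -7321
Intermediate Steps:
a(d) = 2*d*(4 + d) (a(d) = (2*d)*(4 + d) = 2*d*(4 + d))
L(H) = 10*H**2 (L(H) = (2*(-5)*(4 - 5))*H**2 = (2*(-5)*(-1))*H**2 = 10*H**2)
L(-5)*(-29) - 71 = (10*(-5)**2)*(-29) - 71 = (10*25)*(-29) - 71 = 250*(-29) - 71 = -7250 - 71 = -7321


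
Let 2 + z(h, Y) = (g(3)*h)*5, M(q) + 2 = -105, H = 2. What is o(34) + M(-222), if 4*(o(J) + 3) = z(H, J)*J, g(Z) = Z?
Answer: 128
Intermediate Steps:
M(q) = -107 (M(q) = -2 - 105 = -107)
z(h, Y) = -2 + 15*h (z(h, Y) = -2 + (3*h)*5 = -2 + 15*h)
o(J) = -3 + 7*J (o(J) = -3 + ((-2 + 15*2)*J)/4 = -3 + ((-2 + 30)*J)/4 = -3 + (28*J)/4 = -3 + 7*J)
o(34) + M(-222) = (-3 + 7*34) - 107 = (-3 + 238) - 107 = 235 - 107 = 128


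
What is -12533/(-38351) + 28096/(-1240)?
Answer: -132746097/5944405 ≈ -22.331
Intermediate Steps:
-12533/(-38351) + 28096/(-1240) = -12533*(-1/38351) + 28096*(-1/1240) = 12533/38351 - 3512/155 = -132746097/5944405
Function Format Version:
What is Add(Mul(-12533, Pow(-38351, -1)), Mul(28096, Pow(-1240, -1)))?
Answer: Rational(-132746097, 5944405) ≈ -22.331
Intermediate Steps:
Add(Mul(-12533, Pow(-38351, -1)), Mul(28096, Pow(-1240, -1))) = Add(Mul(-12533, Rational(-1, 38351)), Mul(28096, Rational(-1, 1240))) = Add(Rational(12533, 38351), Rational(-3512, 155)) = Rational(-132746097, 5944405)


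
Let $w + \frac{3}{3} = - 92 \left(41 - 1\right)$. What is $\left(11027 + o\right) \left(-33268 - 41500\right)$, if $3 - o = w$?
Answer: $-1099912048$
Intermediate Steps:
$w = -3681$ ($w = -1 - 92 \left(41 - 1\right) = -1 - 3680 = -3681$)
$o = 3684$ ($o = 3 - -3681 = 3 + 3681 = 3684$)
$\left(11027 + o\right) \left(-33268 - 41500\right) = \left(11027 + 3684\right) \left(-33268 - 41500\right) = 14711 \left(-74768\right) = -1099912048$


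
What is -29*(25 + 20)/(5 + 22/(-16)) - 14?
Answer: -374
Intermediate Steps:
-29*(25 + 20)/(5 + 22/(-16)) - 14 = -1305/(5 + 22*(-1/16)) - 14 = -1305/(5 - 11/8) - 14 = -1305/29/8 - 14 = -1305*8/29 - 14 = -29*360/29 - 14 = -360 - 14 = -374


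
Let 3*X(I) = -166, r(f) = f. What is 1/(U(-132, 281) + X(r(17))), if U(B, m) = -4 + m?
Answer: 3/665 ≈ 0.0045113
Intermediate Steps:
X(I) = -166/3 (X(I) = (⅓)*(-166) = -166/3)
1/(U(-132, 281) + X(r(17))) = 1/((-4 + 281) - 166/3) = 1/(277 - 166/3) = 1/(665/3) = 3/665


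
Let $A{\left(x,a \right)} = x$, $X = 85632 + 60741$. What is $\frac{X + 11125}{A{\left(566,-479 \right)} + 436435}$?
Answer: $\frac{157498}{437001} \approx 0.36041$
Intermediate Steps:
$X = 146373$
$\frac{X + 11125}{A{\left(566,-479 \right)} + 436435} = \frac{146373 + 11125}{566 + 436435} = \frac{157498}{437001}$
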